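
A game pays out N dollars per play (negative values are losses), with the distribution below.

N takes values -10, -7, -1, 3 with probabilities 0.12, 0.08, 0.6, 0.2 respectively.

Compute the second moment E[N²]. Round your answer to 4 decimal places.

E[N²] = (-10)²(0.12) + (-7)²(0.08) + (-1)²(0.6) + (3)²(0.2) = 18.32

18.3200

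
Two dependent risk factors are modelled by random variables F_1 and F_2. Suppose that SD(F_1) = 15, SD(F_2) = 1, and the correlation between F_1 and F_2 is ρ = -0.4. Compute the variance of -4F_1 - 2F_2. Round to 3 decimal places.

Var(F_1) = (15)² = 225;  Var(F_2) = (1)² = 1
Cov(F_1,F_2) = ρ·SD(F_1)·SD(F_2) = -0.4·15·1 = -6
Var(-4F_1 - 2F_2) = (-4)²·Var(F_1) + (-2)²·Var(F_2) + 2·(-4)·(-2)·Cov(F_1,F_2)
= 16·225 + 4·1 + 16·-6 = 3508

3508.000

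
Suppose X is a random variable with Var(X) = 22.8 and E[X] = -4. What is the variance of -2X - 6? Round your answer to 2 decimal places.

91.20

Var(-2X - 6) = (-2)²·Var(X) = 4·22.8 = 91.2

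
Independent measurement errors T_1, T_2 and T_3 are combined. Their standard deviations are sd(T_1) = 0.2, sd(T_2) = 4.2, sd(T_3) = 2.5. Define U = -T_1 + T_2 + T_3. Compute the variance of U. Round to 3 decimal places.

Var(T_1) = 0.04, Var(T_2) = 17.64, Var(T_3) = 6.25
By independence, Var(U) = (-1)²Var(T_1) + (1)²Var(T_2) + (1)²Var(T_3)
= (-1)²·0.04 + (1)²·17.64 + (1)²·6.25 = 23.93

23.930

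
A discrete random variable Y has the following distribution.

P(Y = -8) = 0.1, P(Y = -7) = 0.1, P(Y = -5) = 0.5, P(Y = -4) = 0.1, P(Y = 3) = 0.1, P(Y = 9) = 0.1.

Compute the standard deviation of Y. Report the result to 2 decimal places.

E[Y] = (-8)(0.1) + (-7)(0.1) + (-5)(0.5) + (-4)(0.1) + (3)(0.1) + (9)(0.1) = -3.2
E[Y²] = (-8)²(0.1) + (-7)²(0.1) + (-5)²(0.5) + (-4)²(0.1) + (3)²(0.1) + (9)²(0.1) = 34.4
var(Y) = E[Y²] − (E[Y])² = 34.4 − (-3.2)² = 24.16
SD(Y) = √24.16 ≈ 4.92

4.92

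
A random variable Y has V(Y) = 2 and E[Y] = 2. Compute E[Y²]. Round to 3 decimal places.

6.000

E[Y²] = V(Y) + (E[Y])² = 2 + (2)² = 6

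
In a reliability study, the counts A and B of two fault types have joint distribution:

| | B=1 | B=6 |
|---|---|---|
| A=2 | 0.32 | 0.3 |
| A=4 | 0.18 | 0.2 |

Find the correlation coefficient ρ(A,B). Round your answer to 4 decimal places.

E[A] = 2.76,  E[B] = 3.5
E[AB] = 9.76
Cov(A,B) = E[AB] − E[A]E[B] = 9.76 − (2.76)(3.5) = 0.1
Var(A) = 0.9424,  Var(B) = 6.25
ρ = 0.1 / √(0.9424·6.25) ≈ 0.0412

0.0412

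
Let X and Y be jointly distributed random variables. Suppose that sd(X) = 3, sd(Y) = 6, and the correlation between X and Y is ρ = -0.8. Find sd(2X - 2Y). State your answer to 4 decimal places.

17.1814

V(X) = (3)² = 9;  V(Y) = (6)² = 36
cov(X,Y) = ρ·sd(X)·sd(Y) = -0.8·3·6 = -14.4
V(2X - 2Y) = (2)²·V(X) + (-2)²·V(Y) + 2·(2)·(-2)·cov(X,Y)
= 4·9 + 4·36 + -8·-14.4 = 295.2
sd(2X - 2Y) = √295.2 ≈ 17.1814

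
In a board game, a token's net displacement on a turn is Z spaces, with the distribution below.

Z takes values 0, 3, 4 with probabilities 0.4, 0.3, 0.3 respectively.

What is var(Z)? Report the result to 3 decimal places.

E[Z] = (0)(0.4) + (3)(0.3) + (4)(0.3) = 2.1
E[Z²] = (0)²(0.4) + (3)²(0.3) + (4)²(0.3) = 7.5
var(Z) = E[Z²] − (E[Z])² = 7.5 − (2.1)² = 3.09

3.090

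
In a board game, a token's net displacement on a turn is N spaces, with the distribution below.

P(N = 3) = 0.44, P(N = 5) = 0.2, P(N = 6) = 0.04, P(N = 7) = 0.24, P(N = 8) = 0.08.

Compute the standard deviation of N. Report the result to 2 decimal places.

E[N] = (3)(0.44) + (5)(0.2) + (6)(0.04) + (7)(0.24) + (8)(0.08) = 4.88
E[N²] = (3)²(0.44) + (5)²(0.2) + (6)²(0.04) + (7)²(0.24) + (8)²(0.08) = 27.28
V(N) = E[N²] − (E[N])² = 27.28 − (4.88)² = 3.4656
σ(N) = √3.4656 ≈ 1.86

1.86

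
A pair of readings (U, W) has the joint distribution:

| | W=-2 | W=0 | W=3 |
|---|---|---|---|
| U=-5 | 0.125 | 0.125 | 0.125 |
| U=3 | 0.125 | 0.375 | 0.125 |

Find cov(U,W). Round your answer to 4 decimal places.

-0.2500

E[U] = 0,  E[W] = 0.25
E[UW] = -0.25
cov(U,W) = E[UW] − E[U]E[W] = -0.25 − (0)(0.25) = -0.25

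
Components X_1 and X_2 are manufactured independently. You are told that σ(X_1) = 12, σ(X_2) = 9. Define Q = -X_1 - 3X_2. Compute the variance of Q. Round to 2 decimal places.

873.00

Var(X_1) = 144, Var(X_2) = 81
By independence, Var(Q) = (-1)²Var(X_1) + (-3)²Var(X_2)
= (-1)²·144 + (-3)²·81 = 873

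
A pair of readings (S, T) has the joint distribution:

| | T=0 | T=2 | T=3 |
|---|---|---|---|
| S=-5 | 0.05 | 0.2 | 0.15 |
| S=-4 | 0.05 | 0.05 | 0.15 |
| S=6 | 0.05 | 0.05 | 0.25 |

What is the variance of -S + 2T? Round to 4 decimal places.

E[S] = -0.9,  E[T] = 2.25,  E[ST] = -1.35
V(S) = 26.6 − (-0.9)² = 25.79;  V(T) = 6.15 − (2.25)² = 1.0875
Cov(S,T) = -1.35 − (-0.9)(2.25) = 0.675
V(-S + 2T) = (-1)²·25.79 + (2)²·1.0875 + 2·(-1)·(2)·0.675 = 27.44

27.4400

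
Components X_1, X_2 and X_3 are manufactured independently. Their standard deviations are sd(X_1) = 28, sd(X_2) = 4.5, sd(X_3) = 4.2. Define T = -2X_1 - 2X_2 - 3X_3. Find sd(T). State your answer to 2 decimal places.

V(X_1) = 784, V(X_2) = 20.25, V(X_3) = 17.64
By independence, V(T) = (-2)²V(X_1) + (-2)²V(X_2) + (-3)²V(X_3)
= (-2)²·784 + (-2)²·20.25 + (-3)²·17.64 = 3375.76
sd(T) = √3375.76 ≈ 58.10

58.10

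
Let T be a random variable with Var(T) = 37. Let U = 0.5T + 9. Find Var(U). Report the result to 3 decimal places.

9.250

Var(0.5T + 9) = (0.5)²·Var(T) = 0.25·37 = 9.25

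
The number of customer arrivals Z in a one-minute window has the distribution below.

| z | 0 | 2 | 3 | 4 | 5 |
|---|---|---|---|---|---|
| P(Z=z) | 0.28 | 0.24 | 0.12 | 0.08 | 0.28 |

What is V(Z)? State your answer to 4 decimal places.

E[Z] = (0)(0.28) + (2)(0.24) + (3)(0.12) + (4)(0.08) + (5)(0.28) = 2.56
E[Z²] = (0)²(0.28) + (2)²(0.24) + (3)²(0.12) + (4)²(0.08) + (5)²(0.28) = 10.32
V(Z) = E[Z²] − (E[Z])² = 10.32 − (2.56)² = 3.7664

3.7664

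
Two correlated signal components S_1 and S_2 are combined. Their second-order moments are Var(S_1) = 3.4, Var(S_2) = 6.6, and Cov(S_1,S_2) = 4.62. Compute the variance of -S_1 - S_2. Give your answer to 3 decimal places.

19.240

Var(-S_1 - S_2) = (-1)²·Var(S_1) + (-1)²·Var(S_2) + 2·(-1)·(-1)·Cov(S_1,S_2)
= 1·3.4 + 1·6.6 + 2·4.62 = 19.24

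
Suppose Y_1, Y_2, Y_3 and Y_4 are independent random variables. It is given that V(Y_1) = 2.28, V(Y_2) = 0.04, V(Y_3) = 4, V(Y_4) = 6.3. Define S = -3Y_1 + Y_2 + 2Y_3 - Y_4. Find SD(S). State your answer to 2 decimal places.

By independence, V(S) = (-3)²V(Y_1) + (1)²V(Y_2) + (2)²V(Y_3) + (-1)²V(Y_4)
= (-3)²·2.28 + (1)²·0.04 + (2)²·4 + (-1)²·6.3 = 42.86
SD(S) = √42.86 ≈ 6.55

6.55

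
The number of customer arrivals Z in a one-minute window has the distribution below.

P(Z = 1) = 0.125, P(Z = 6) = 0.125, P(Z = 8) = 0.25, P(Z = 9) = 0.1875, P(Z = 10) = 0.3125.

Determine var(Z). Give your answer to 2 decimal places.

7.96

E[Z] = (1)(0.125) + (6)(0.125) + (8)(0.25) + (9)(0.1875) + (10)(0.3125) = 7.6875
E[Z²] = (1)²(0.125) + (6)²(0.125) + (8)²(0.25) + (9)²(0.1875) + (10)²(0.3125) = 67.0625
var(Z) = E[Z²] − (E[Z])² = 67.0625 − (7.6875)² = 7.96484375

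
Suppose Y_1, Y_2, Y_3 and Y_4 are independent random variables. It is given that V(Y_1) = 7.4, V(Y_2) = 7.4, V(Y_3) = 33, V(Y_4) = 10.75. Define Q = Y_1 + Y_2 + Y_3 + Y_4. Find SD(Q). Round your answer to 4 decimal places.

7.6518

By independence, V(Q) = (1)²V(Y_1) + (1)²V(Y_2) + (1)²V(Y_3) + (1)²V(Y_4)
= (1)²·7.4 + (1)²·7.4 + (1)²·33 + (1)²·10.75 = 58.55
SD(Q) = √58.55 ≈ 7.6518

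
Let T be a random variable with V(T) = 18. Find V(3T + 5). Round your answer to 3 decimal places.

162.000

V(3T + 5) = (3)²·V(T) = 9·18 = 162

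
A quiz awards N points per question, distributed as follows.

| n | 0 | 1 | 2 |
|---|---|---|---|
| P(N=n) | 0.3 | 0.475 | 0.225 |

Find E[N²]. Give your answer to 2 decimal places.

1.38

E[N²] = (0)²(0.3) + (1)²(0.475) + (2)²(0.225) = 1.375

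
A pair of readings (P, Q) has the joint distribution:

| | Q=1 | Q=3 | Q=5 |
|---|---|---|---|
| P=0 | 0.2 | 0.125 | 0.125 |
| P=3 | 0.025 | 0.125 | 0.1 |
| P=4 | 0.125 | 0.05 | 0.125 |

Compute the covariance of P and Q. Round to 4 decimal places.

E[P] = 1.95,  E[Q] = 3
E[PQ] = 6.3
cov(P,Q) = E[PQ] − E[P]E[Q] = 6.3 − (1.95)(3) = 0.45

0.4500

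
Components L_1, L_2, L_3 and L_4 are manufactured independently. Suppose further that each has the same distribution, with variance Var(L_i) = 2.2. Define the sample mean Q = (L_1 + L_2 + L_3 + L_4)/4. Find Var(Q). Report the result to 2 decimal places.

By independence, Var(Q) = (0.25)²Var(L_1) + (0.25)²Var(L_2) + (0.25)²Var(L_3) + (0.25)²Var(L_4)
= (0.25)²·2.2 + (0.25)²·2.2 + (0.25)²·2.2 + (0.25)²·2.2 = 0.55

0.55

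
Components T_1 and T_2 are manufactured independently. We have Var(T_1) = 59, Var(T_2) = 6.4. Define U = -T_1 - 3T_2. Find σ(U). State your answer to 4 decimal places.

By independence, Var(U) = (-1)²Var(T_1) + (-3)²Var(T_2)
= (-1)²·59 + (-3)²·6.4 = 116.6
σ(U) = √116.6 ≈ 10.7981

10.7981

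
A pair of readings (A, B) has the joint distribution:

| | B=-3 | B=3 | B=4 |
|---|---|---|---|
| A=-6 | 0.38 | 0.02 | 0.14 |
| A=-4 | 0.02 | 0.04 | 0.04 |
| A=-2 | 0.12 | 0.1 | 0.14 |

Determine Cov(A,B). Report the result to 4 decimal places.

2.1120

E[A] = -4.36,  E[B] = 0.2
E[AB] = 1.24
Cov(A,B) = E[AB] − E[A]E[B] = 1.24 − (-4.36)(0.2) = 2.112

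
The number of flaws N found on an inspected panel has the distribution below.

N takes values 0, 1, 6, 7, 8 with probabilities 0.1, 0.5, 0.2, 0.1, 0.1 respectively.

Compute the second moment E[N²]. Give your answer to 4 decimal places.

19.0000

E[N²] = (0)²(0.1) + (1)²(0.5) + (6)²(0.2) + (7)²(0.1) + (8)²(0.1) = 19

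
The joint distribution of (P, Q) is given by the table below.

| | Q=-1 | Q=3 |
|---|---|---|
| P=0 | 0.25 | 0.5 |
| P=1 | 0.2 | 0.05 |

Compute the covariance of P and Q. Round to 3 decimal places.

-0.350

E[P] = 0.25,  E[Q] = 1.2
E[PQ] = -0.05
Cov(P,Q) = E[PQ] − E[P]E[Q] = -0.05 − (0.25)(1.2) = -0.35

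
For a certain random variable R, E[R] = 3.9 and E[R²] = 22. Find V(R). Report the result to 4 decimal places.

6.7900

V(R) = 22 − (3.9)² = 6.79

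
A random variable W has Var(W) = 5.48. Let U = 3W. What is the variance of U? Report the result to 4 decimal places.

49.3200

Var(3W) = (3)²·Var(W) = 9·5.48 = 49.32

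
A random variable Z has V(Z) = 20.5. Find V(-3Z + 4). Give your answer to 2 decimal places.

184.50

V(-3Z + 4) = (-3)²·V(Z) = 9·20.5 = 184.5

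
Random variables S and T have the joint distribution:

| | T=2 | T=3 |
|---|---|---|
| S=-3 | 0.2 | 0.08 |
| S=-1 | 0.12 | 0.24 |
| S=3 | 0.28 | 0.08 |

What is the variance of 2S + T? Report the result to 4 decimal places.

23.8944

E[S] = -0.12,  E[T] = 2.4,  E[ST] = -0.48
var(S) = 6.12 − (-0.12)² = 6.1056;  var(T) = 6 − (2.4)² = 0.24
cov(S,T) = -0.48 − (-0.12)(2.4) = -0.192
var(2S + T) = (2)²·6.1056 + (1)²·0.24 + 2·(2)·(1)·-0.192 = 23.8944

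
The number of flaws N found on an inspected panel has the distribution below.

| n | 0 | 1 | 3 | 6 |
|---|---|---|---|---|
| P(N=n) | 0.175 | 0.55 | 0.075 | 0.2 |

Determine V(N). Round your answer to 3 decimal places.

E[N] = (0)(0.175) + (1)(0.55) + (3)(0.075) + (6)(0.2) = 1.975
E[N²] = (0)²(0.175) + (1)²(0.55) + (3)²(0.075) + (6)²(0.2) = 8.425
V(N) = E[N²] − (E[N])² = 8.425 − (1.975)² = 4.524375

4.524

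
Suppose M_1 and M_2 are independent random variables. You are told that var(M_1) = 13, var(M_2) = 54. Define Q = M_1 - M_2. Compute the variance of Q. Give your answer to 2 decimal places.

By independence, var(Q) = (1)²var(M_1) + (-1)²var(M_2)
= (1)²·13 + (-1)²·54 = 67

67.00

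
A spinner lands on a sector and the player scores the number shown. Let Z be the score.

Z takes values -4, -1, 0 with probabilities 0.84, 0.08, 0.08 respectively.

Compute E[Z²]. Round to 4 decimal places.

13.5200

E[Z²] = (-4)²(0.84) + (-1)²(0.08) + (0)²(0.08) = 13.52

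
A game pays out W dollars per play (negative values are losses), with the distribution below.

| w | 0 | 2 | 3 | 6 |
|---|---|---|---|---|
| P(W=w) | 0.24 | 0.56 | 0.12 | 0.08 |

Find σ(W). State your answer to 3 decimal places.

1.536

E[W] = (0)(0.24) + (2)(0.56) + (3)(0.12) + (6)(0.08) = 1.96
E[W²] = (0)²(0.24) + (2)²(0.56) + (3)²(0.12) + (6)²(0.08) = 6.2
Var(W) = E[W²] − (E[W])² = 6.2 − (1.96)² = 2.3584
σ(W) = √2.3584 ≈ 1.536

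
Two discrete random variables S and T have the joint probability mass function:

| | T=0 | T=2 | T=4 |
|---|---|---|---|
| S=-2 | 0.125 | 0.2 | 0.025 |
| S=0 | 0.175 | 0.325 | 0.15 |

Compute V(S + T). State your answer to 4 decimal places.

E[S] = -0.7,  E[T] = 1.75,  E[ST] = -1
V(S) = 1.4 − (-0.7)² = 0.91;  V(T) = 4.9 − (1.75)² = 1.8375
Cov(S,T) = -1 − (-0.7)(1.75) = 0.225
V(S + T) = (1)²·0.91 + (1)²·1.8375 + 2·(1)·(1)·0.225 = 3.1975

3.1975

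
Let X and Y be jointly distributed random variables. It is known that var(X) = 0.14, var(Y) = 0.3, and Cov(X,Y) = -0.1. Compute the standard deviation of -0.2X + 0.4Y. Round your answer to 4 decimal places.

0.2638

var(-0.2X + 0.4Y) = (-0.2)²·var(X) + (0.4)²·var(Y) + 2·(-0.2)·(0.4)·Cov(X,Y)
= 0.04·0.14 + 0.16·0.3 + -0.16·-0.1 = 0.0696
SD(-0.2X + 0.4Y) = √0.0696 ≈ 0.2638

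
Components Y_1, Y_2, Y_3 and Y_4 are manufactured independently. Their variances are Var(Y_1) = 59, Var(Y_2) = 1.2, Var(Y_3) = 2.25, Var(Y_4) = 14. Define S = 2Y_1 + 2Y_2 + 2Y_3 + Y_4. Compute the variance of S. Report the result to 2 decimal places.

263.80

By independence, Var(S) = (2)²Var(Y_1) + (2)²Var(Y_2) + (2)²Var(Y_3) + (1)²Var(Y_4)
= (2)²·59 + (2)²·1.2 + (2)²·2.25 + (1)²·14 = 263.8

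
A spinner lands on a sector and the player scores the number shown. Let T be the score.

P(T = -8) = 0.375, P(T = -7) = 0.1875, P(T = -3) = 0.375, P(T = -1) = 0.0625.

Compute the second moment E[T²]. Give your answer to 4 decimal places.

36.6250

E[T²] = (-8)²(0.375) + (-7)²(0.1875) + (-3)²(0.375) + (-1)²(0.0625) = 36.625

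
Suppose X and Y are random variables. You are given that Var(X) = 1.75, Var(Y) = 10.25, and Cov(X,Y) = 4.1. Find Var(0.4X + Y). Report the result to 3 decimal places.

13.810

Var(0.4X + Y) = (0.4)²·Var(X) + (1)²·Var(Y) + 2·(0.4)·(1)·Cov(X,Y)
= 0.16·1.75 + 1·10.25 + 0.8·4.1 = 13.81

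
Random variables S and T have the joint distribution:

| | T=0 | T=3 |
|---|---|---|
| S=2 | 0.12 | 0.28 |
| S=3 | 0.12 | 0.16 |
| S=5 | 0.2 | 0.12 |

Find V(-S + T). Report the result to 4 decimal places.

4.8864

E[S] = 3.24,  E[T] = 1.68,  E[ST] = 4.92
V(S) = 12.12 − (3.24)² = 1.6224;  V(T) = 5.04 − (1.68)² = 2.2176
cov(S,T) = 4.92 − (3.24)(1.68) = -0.5232
V(-S + T) = (-1)²·1.6224 + (1)²·2.2176 + 2·(-1)·(1)·-0.5232 = 4.8864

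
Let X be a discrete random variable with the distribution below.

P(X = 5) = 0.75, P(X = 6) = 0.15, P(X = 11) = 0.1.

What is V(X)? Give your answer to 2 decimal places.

E[X] = (5)(0.75) + (6)(0.15) + (11)(0.1) = 5.75
E[X²] = (5)²(0.75) + (6)²(0.15) + (11)²(0.1) = 36.25
V(X) = E[X²] − (E[X])² = 36.25 − (5.75)² = 3.1875

3.19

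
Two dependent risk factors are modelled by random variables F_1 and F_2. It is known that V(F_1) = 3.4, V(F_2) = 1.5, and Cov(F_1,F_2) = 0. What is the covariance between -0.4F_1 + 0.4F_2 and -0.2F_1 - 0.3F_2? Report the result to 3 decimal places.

0.092

Cov(-0.4F_1 + 0.4F_2, -0.2F_1 - 0.3F_2) = (-0.4)(-0.2)V(F_1) + (0.4)(-0.3)V(F_2) + [(-0.4)(-0.3) + (0.4)(-0.2)]Cov(F_1,F_2)
= 0.08·3.4 + -0.12·1.5 + 0.04·0 = 0.092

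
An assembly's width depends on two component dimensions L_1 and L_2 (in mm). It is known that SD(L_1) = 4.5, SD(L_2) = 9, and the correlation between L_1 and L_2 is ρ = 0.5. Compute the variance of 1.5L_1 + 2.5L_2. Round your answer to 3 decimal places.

V(L_1) = (4.5)² = 20.25;  V(L_2) = (9)² = 81
Cov(L_1,L_2) = ρ·SD(L_1)·SD(L_2) = 0.5·4.5·9 = 20.25
V(1.5L_1 + 2.5L_2) = (1.5)²·V(L_1) + (2.5)²·V(L_2) + 2·(1.5)·(2.5)·Cov(L_1,L_2)
= 2.25·20.25 + 6.25·81 + 7.5·20.25 = 703.6875

703.688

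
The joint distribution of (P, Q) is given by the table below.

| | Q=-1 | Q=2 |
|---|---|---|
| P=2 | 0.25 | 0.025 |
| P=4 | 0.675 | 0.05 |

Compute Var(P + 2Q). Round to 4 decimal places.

3.1900

E[P] = 3.45,  E[Q] = -0.775,  E[PQ] = -2.7
Var(P) = 12.7 − (3.45)² = 0.7975;  Var(Q) = 1.225 − (-0.775)² = 0.624375
Cov(P,Q) = -2.7 − (3.45)(-0.775) = -0.02625
Var(P + 2Q) = (1)²·0.7975 + (2)²·0.624375 + 2·(1)·(2)·-0.02625 = 3.19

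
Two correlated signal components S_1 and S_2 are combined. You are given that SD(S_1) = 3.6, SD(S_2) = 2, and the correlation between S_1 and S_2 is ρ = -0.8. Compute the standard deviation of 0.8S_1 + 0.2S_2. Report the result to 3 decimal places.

Var(S_1) = (3.6)² = 12.96;  Var(S_2) = (2)² = 4
Cov(S_1,S_2) = ρ·SD(S_1)·SD(S_2) = -0.8·3.6·2 = -5.76
Var(0.8S_1 + 0.2S_2) = (0.8)²·Var(S_1) + (0.2)²·Var(S_2) + 2·(0.8)·(0.2)·Cov(S_1,S_2)
= 0.64·12.96 + 0.04·4 + 0.32·-5.76 = 6.6112
SD(0.8S_1 + 0.2S_2) = √6.6112 ≈ 2.571

2.571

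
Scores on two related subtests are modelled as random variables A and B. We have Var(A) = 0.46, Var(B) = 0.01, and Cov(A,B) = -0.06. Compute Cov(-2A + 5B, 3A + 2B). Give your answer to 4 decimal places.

-3.3200

Cov(-2A + 5B, 3A + 2B) = (-2)(3)Var(A) + (5)(2)Var(B) + [(-2)(2) + (5)(3)]Cov(A,B)
= -6·0.46 + 10·0.01 + 11·-0.06 = -3.32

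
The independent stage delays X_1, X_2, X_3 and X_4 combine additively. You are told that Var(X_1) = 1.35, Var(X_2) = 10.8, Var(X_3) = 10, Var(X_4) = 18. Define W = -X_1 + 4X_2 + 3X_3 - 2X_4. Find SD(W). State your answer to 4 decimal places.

By independence, Var(W) = (-1)²Var(X_1) + (4)²Var(X_2) + (3)²Var(X_3) + (-2)²Var(X_4)
= (-1)²·1.35 + (4)²·10.8 + (3)²·10 + (-2)²·18 = 336.15
SD(W) = √336.15 ≈ 18.3344

18.3344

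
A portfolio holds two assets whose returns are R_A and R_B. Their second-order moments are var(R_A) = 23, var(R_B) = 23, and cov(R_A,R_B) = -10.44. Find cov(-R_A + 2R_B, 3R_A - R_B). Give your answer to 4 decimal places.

-188.0800

cov(-R_A + 2R_B, 3R_A - R_B) = (-1)(3)var(R_A) + (2)(-1)var(R_B) + [(-1)(-1) + (2)(3)]cov(R_A,R_B)
= -3·23 + -2·23 + 7·-10.44 = -188.08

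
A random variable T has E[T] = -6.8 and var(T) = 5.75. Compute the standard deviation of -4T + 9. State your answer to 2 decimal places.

var(-4T + 9) = (-4)²·5.75 = 92
sd(-4T + 9) = √92 ≈ 9.59

9.59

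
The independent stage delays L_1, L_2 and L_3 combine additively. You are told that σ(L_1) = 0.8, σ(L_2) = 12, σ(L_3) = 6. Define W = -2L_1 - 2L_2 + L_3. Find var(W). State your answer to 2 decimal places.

614.56

var(L_1) = 0.64, var(L_2) = 144, var(L_3) = 36
By independence, var(W) = (-2)²var(L_1) + (-2)²var(L_2) + (1)²var(L_3)
= (-2)²·0.64 + (-2)²·144 + (1)²·36 = 614.56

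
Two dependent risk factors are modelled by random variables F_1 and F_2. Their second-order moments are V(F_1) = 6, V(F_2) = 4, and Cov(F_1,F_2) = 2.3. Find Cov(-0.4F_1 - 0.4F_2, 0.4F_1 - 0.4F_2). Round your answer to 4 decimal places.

-0.3200

Cov(-0.4F_1 - 0.4F_2, 0.4F_1 - 0.4F_2) = (-0.4)(0.4)V(F_1) + (-0.4)(-0.4)V(F_2) + [(-0.4)(-0.4) + (-0.4)(0.4)]Cov(F_1,F_2)
= -0.16·6 + 0.16·4 + 0·2.3 = -0.32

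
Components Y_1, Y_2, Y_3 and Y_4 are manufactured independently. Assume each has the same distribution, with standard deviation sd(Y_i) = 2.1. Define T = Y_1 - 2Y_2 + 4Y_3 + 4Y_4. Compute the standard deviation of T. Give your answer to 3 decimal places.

12.774

V(Y_i) = (2.1)² = 4.41
By independence, V(T) = (1)²V(Y_1) + (-2)²V(Y_2) + (4)²V(Y_3) + (4)²V(Y_4)
= (1)²·4.41 + (-2)²·4.41 + (4)²·4.41 + (4)²·4.41 = 163.17
sd(T) = √163.17 ≈ 12.774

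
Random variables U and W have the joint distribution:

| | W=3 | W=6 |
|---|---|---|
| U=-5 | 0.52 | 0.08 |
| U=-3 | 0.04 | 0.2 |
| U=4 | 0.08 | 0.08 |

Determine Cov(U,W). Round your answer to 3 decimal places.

E[U] = -3.08,  E[W] = 4.08
E[UW] = -11.28
Cov(U,W) = E[UW] − E[U]E[W] = -11.28 − (-3.08)(4.08) = 1.2864

1.286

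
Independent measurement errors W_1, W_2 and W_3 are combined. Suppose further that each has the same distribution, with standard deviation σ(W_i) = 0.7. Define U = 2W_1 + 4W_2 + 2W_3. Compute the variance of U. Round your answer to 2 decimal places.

Var(W_i) = (0.7)² = 0.49
By independence, Var(U) = (2)²Var(W_1) + (4)²Var(W_2) + (2)²Var(W_3)
= (2)²·0.49 + (4)²·0.49 + (2)²·0.49 = 11.76

11.76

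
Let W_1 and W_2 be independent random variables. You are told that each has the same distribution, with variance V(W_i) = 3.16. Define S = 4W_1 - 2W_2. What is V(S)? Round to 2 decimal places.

63.20

By independence, V(S) = (4)²V(W_1) + (-2)²V(W_2)
= (4)²·3.16 + (-2)²·3.16 = 63.2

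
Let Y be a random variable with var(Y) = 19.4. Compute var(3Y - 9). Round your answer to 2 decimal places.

174.60

var(3Y - 9) = (3)²·var(Y) = 9·19.4 = 174.6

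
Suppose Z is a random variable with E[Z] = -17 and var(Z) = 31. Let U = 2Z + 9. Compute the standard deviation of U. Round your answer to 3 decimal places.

var(2Z + 9) = (2)²·31 = 124
SD(U) = √124 ≈ 11.136

11.136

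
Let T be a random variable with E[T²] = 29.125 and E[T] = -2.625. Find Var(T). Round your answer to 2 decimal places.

Var(T) = 29.125 − (-2.625)² = 22.234375

22.23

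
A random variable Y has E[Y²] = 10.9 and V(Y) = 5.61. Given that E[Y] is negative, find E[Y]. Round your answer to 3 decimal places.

(E[Y])² = E[Y²] − V(Y) = 10.9 − 5.61 = 5.29
E[Y] = −√5.29 = -2.3

-2.300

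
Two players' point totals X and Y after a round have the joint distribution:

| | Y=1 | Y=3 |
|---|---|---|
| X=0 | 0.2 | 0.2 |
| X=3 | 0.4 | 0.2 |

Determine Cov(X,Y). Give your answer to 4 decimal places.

-0.2400

E[X] = 1.8,  E[Y] = 1.8
E[XY] = 3
Cov(X,Y) = E[XY] − E[X]E[Y] = 3 − (1.8)(1.8) = -0.24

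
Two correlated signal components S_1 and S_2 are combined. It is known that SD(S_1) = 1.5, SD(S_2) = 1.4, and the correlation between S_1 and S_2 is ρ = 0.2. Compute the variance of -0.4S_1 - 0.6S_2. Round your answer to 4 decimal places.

V(S_1) = (1.5)² = 2.25;  V(S_2) = (1.4)² = 1.96
cov(S_1,S_2) = ρ·SD(S_1)·SD(S_2) = 0.2·1.5·1.4 = 0.42
V(-0.4S_1 - 0.6S_2) = (-0.4)²·V(S_1) + (-0.6)²·V(S_2) + 2·(-0.4)·(-0.6)·cov(S_1,S_2)
= 0.16·2.25 + 0.36·1.96 + 0.48·0.42 = 1.2672

1.2672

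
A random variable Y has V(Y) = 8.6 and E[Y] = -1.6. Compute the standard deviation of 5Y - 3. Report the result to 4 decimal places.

14.6629

V(5Y - 3) = (5)²·8.6 = 215
SD(5Y - 3) = √215 ≈ 14.6629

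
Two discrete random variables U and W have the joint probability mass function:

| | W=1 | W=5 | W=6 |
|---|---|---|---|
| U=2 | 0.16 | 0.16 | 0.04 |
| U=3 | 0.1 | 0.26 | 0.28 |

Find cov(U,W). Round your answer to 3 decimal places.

0.341

E[U] = 2.64,  E[W] = 4.28
E[UW] = 11.64
cov(U,W) = E[UW] − E[U]E[W] = 11.64 − (2.64)(4.28) = 0.3408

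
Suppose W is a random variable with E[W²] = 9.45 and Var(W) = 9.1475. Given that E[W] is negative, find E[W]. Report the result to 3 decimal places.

(E[W])² = E[W²] − Var(W) = 9.45 − 9.1475 = 0.3025
E[W] = −√0.3025 = -0.55

-0.550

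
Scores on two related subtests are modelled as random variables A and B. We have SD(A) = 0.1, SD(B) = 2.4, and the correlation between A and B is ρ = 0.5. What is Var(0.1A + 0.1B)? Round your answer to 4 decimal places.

Var(A) = (0.1)² = 0.01;  Var(B) = (2.4)² = 5.76
Cov(A,B) = ρ·SD(A)·SD(B) = 0.5·0.1·2.4 = 0.12
Var(0.1A + 0.1B) = (0.1)²·Var(A) + (0.1)²·Var(B) + 2·(0.1)·(0.1)·Cov(A,B)
= 0.01·0.01 + 0.01·5.76 + 0.02·0.12 = 0.0601

0.0601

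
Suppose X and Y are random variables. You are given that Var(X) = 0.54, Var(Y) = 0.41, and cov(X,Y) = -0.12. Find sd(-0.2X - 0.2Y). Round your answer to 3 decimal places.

Var(-0.2X - 0.2Y) = (-0.2)²·Var(X) + (-0.2)²·Var(Y) + 2·(-0.2)·(-0.2)·cov(X,Y)
= 0.04·0.54 + 0.04·0.41 + 0.08·-0.12 = 0.0284
sd(-0.2X - 0.2Y) = √0.0284 ≈ 0.169

0.169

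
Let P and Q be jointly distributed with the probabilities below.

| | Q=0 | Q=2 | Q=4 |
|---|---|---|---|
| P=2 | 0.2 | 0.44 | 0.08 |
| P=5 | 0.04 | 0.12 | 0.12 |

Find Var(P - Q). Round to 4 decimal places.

E[P] = 2.84,  E[Q] = 1.92,  E[PQ] = 6
Var(P) = 9.88 − (2.84)² = 1.8144;  Var(Q) = 5.44 − (1.92)² = 1.7536
cov(P,Q) = 6 − (2.84)(1.92) = 0.5472
Var(P - Q) = (1)²·1.8144 + (-1)²·1.7536 + 2·(1)·(-1)·0.5472 = 2.4736

2.4736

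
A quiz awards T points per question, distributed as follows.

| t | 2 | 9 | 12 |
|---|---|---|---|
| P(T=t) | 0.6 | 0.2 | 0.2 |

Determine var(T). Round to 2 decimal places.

E[T] = (2)(0.6) + (9)(0.2) + (12)(0.2) = 5.4
E[T²] = (2)²(0.6) + (9)²(0.2) + (12)²(0.2) = 47.4
var(T) = E[T²] − (E[T])² = 47.4 − (5.4)² = 18.24

18.24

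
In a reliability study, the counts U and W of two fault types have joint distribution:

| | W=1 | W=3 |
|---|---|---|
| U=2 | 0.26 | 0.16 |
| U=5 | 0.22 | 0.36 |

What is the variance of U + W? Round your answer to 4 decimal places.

E[U] = 3.74,  E[W] = 2.04,  E[UW] = 7.98
Var(U) = 16.18 − (3.74)² = 2.1924;  Var(W) = 5.16 − (2.04)² = 0.9984
cov(U,W) = 7.98 − (3.74)(2.04) = 0.3504
Var(U + W) = (1)²·2.1924 + (1)²·0.9984 + 2·(1)·(1)·0.3504 = 3.8916

3.8916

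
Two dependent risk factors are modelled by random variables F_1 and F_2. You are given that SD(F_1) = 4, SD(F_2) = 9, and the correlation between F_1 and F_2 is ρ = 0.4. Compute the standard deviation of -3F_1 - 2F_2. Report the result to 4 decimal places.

25.3140

V(F_1) = (4)² = 16;  V(F_2) = (9)² = 81
cov(F_1,F_2) = ρ·SD(F_1)·SD(F_2) = 0.4·4·9 = 14.4
V(-3F_1 - 2F_2) = (-3)²·V(F_1) + (-2)²·V(F_2) + 2·(-3)·(-2)·cov(F_1,F_2)
= 9·16 + 4·81 + 12·14.4 = 640.8
SD(-3F_1 - 2F_2) = √640.8 ≈ 25.3140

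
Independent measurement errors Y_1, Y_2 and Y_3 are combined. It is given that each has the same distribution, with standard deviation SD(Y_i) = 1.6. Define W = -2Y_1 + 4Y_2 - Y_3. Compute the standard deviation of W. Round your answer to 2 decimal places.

7.33

var(Y_i) = (1.6)² = 2.56
By independence, var(W) = (-2)²var(Y_1) + (4)²var(Y_2) + (-1)²var(Y_3)
= (-2)²·2.56 + (4)²·2.56 + (-1)²·2.56 = 53.76
SD(W) = √53.76 ≈ 7.33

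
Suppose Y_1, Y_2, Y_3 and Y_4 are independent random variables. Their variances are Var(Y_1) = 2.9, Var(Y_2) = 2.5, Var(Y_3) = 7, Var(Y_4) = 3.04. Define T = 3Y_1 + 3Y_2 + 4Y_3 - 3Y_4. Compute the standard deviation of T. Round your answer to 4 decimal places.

13.7099

By independence, Var(T) = (3)²Var(Y_1) + (3)²Var(Y_2) + (4)²Var(Y_3) + (-3)²Var(Y_4)
= (3)²·2.9 + (3)²·2.5 + (4)²·7 + (-3)²·3.04 = 187.96
SD(T) = √187.96 ≈ 13.7099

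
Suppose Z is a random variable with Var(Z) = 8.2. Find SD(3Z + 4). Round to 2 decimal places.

8.59

Var(3Z + 4) = (3)²·8.2 = 73.8
SD(3Z + 4) = √73.8 ≈ 8.59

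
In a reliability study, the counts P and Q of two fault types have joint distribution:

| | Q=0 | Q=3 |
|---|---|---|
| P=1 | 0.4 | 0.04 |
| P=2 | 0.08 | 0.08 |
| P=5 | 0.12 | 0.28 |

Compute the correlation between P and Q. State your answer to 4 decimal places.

0.5441

E[P] = 2.76,  E[Q] = 1.2
E[PQ] = 4.8
Cov(P,Q) = E[PQ] − E[P]E[Q] = 4.8 − (2.76)(1.2) = 1.488
Var(P) = 3.4624,  Var(Q) = 2.16
ρ = 1.488 / √(3.4624·2.16) ≈ 0.5441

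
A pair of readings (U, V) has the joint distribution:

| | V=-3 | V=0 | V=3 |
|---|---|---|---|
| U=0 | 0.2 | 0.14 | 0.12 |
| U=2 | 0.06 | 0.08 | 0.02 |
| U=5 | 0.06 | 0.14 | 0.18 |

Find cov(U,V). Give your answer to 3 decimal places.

E[U] = 2.22,  E[V] = 0
E[UV] = 1.56
cov(U,V) = E[UV] − E[U]E[V] = 1.56 − (2.22)(0) = 1.56

1.560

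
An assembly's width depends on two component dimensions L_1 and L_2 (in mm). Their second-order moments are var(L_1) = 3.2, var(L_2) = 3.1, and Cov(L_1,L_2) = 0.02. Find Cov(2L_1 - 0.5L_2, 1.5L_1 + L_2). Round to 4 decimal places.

8.0750

Cov(2L_1 - 0.5L_2, 1.5L_1 + L_2) = (2)(1.5)var(L_1) + (-0.5)(1)var(L_2) + [(2)(1) + (-0.5)(1.5)]Cov(L_1,L_2)
= 3·3.2 + -0.5·3.1 + 1.25·0.02 = 8.075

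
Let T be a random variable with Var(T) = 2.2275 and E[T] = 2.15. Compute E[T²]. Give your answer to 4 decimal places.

6.8500

E[T²] = Var(T) + (E[T])² = 2.2275 + (2.15)² = 6.85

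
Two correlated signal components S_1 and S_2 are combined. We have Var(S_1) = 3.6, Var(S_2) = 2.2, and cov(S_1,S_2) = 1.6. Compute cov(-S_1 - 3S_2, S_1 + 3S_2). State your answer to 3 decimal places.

cov(-S_1 - 3S_2, S_1 + 3S_2) = (-1)(1)Var(S_1) + (-3)(3)Var(S_2) + [(-1)(3) + (-3)(1)]cov(S_1,S_2)
= -1·3.6 + -9·2.2 + -6·1.6 = -33

-33.000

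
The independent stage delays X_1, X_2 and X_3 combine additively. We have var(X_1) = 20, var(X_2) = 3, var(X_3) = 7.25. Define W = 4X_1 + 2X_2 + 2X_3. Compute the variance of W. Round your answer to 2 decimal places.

By independence, var(W) = (4)²var(X_1) + (2)²var(X_2) + (2)²var(X_3)
= (4)²·20 + (2)²·3 + (2)²·7.25 = 361

361.00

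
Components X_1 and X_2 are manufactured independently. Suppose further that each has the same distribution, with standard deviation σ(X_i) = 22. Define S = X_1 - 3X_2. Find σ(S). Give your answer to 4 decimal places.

69.5701

Var(X_i) = (22)² = 484
By independence, Var(S) = (1)²Var(X_1) + (-3)²Var(X_2)
= (1)²·484 + (-3)²·484 = 4840
σ(S) = √4840 ≈ 69.5701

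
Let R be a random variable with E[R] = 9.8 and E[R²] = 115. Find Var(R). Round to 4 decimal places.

Var(R) = 115 − (9.8)² = 18.96

18.9600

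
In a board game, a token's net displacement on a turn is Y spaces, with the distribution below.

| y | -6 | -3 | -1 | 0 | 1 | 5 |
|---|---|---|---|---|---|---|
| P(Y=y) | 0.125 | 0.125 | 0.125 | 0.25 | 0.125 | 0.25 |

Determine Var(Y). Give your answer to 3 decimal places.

12.109

E[Y] = (-6)(0.125) + (-3)(0.125) + (-1)(0.125) + (0)(0.25) + (1)(0.125) + (5)(0.25) = 0.125
E[Y²] = (-6)²(0.125) + (-3)²(0.125) + (-1)²(0.125) + (0)²(0.25) + (1)²(0.125) + (5)²(0.25) = 12.125
Var(Y) = E[Y²] − (E[Y])² = 12.125 − (0.125)² = 12.109375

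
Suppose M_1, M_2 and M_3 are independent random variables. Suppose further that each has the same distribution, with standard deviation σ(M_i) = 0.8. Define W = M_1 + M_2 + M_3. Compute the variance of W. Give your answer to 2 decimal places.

1.92

var(M_i) = (0.8)² = 0.64
By independence, var(W) = (1)²var(M_1) + (1)²var(M_2) + (1)²var(M_3)
= (1)²·0.64 + (1)²·0.64 + (1)²·0.64 = 1.92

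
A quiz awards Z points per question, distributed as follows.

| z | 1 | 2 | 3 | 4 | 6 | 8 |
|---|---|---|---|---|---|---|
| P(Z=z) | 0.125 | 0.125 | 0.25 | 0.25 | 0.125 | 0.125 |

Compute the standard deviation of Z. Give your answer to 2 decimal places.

2.09

E[Z] = (1)(0.125) + (2)(0.125) + (3)(0.25) + (4)(0.25) + (6)(0.125) + (8)(0.125) = 3.875
E[Z²] = (1)²(0.125) + (2)²(0.125) + (3)²(0.25) + (4)²(0.25) + (6)²(0.125) + (8)²(0.125) = 19.375
var(Z) = E[Z²] − (E[Z])² = 19.375 − (3.875)² = 4.359375
SD(Z) = √4.359375 ≈ 2.09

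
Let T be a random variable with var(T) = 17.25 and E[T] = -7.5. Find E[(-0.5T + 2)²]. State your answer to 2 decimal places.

37.38

E[-0.5T + 2] = -0.5·-7.5 + 2 = 5.75
var(-0.5T + 2) = (-0.5)²·17.25 = 4.3125
E[(-0.5T + 2)²] = var((-0.5T + 2)) + (E[(-0.5T + 2)])² = 4.3125 + (5.75)² = 37.375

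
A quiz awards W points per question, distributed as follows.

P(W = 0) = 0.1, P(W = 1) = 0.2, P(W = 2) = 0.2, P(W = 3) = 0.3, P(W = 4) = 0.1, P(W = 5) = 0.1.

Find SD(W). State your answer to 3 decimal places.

1.428

E[W] = (0)(0.1) + (1)(0.2) + (2)(0.2) + (3)(0.3) + (4)(0.1) + (5)(0.1) = 2.4
E[W²] = (0)²(0.1) + (1)²(0.2) + (2)²(0.2) + (3)²(0.3) + (4)²(0.1) + (5)²(0.1) = 7.8
V(W) = E[W²] − (E[W])² = 7.8 − (2.4)² = 2.04
SD(W) = √2.04 ≈ 1.428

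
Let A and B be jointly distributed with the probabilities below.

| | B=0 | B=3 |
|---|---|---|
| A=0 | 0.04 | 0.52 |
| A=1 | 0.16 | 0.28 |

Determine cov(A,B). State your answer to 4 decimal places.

-0.2160

E[A] = 0.44,  E[B] = 2.4
E[AB] = 0.84
cov(A,B) = E[AB] − E[A]E[B] = 0.84 − (0.44)(2.4) = -0.216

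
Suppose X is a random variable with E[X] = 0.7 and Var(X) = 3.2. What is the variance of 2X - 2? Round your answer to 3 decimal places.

Var(2X - 2) = (2)²·Var(X) = 4·3.2 = 12.8

12.800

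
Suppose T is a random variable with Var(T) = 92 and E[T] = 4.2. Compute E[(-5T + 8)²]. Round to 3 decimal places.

E[-5T + 8] = -5·4.2 + 8 = -13
Var(-5T + 8) = (-5)²·92 = 2300
E[(-5T + 8)²] = Var((-5T + 8)) + (E[(-5T + 8)])² = 2300 + (-13)² = 2469

2469.000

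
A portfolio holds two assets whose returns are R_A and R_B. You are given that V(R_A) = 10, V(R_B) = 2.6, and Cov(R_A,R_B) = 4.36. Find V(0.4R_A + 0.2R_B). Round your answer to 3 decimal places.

2.402

V(0.4R_A + 0.2R_B) = (0.4)²·V(R_A) + (0.2)²·V(R_B) + 2·(0.4)·(0.2)·Cov(R_A,R_B)
= 0.16·10 + 0.04·2.6 + 0.16·4.36 = 2.4016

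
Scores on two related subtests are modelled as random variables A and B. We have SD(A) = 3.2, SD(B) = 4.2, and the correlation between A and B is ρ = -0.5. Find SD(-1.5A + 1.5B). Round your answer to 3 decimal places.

9.642

Var(A) = (3.2)² = 10.24;  Var(B) = (4.2)² = 17.64
Cov(A,B) = ρ·SD(A)·SD(B) = -0.5·3.2·4.2 = -6.72
Var(-1.5A + 1.5B) = (-1.5)²·Var(A) + (1.5)²·Var(B) + 2·(-1.5)·(1.5)·Cov(A,B)
= 2.25·10.24 + 2.25·17.64 + -4.5·-6.72 = 92.97
SD(-1.5A + 1.5B) = √92.97 ≈ 9.642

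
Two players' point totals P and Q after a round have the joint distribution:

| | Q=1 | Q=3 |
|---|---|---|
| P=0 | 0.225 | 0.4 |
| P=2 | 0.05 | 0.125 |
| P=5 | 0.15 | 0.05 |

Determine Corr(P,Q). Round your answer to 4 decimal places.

E[P] = 1.35,  E[Q] = 2.15
E[PQ] = 2.35
cov(P,Q) = E[PQ] − E[P]E[Q] = 2.35 − (1.35)(2.15) = -0.5525
var(P) = 3.8775,  var(Q) = 0.9775
ρ = -0.5525 / √(3.8775·0.9775) ≈ -0.2838

-0.2838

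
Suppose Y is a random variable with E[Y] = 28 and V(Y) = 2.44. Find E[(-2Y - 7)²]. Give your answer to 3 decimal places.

E[-2Y - 7] = -2·28 − 7 = -63
V(-2Y - 7) = (-2)²·2.44 = 9.76
E[(-2Y - 7)²] = V((-2Y - 7)) + (E[(-2Y - 7)])² = 9.76 + (-63)² = 3978.76

3978.760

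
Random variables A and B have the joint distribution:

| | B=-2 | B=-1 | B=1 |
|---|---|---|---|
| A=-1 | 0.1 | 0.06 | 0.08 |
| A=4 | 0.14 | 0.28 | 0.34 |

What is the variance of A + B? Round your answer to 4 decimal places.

E[A] = 2.8,  E[B] = -0.4,  E[AB] = -0.7
Var(A) = 12.4 − (2.8)² = 4.56;  Var(B) = 1.72 − (-0.4)² = 1.56
Cov(A,B) = -0.7 − (2.8)(-0.4) = 0.42
Var(A + B) = (1)²·4.56 + (1)²·1.56 + 2·(1)·(1)·0.42 = 6.96

6.9600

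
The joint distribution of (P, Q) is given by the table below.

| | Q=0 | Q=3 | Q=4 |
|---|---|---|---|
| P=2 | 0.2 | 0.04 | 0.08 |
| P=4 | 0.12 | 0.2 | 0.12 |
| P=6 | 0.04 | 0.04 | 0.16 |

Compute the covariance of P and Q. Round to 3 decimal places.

E[P] = 3.84,  E[Q] = 2.28
E[PQ] = 9.76
Cov(P,Q) = E[PQ] − E[P]E[Q] = 9.76 − (3.84)(2.28) = 1.0048

1.005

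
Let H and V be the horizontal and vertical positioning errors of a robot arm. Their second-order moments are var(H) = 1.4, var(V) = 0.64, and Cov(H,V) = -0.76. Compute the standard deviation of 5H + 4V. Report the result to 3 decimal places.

3.852

var(5H + 4V) = (5)²·var(H) + (4)²·var(V) + 2·(5)·(4)·Cov(H,V)
= 25·1.4 + 16·0.64 + 40·-0.76 = 14.84
sd(5H + 4V) = √14.84 ≈ 3.852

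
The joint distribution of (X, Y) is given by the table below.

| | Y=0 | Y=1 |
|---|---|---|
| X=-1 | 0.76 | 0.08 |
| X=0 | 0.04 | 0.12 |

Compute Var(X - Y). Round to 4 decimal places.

E[X] = -0.84,  E[Y] = 0.2,  E[XY] = -0.08
Var(X) = 0.84 − (-0.84)² = 0.1344;  Var(Y) = 0.2 − (0.2)² = 0.16
cov(X,Y) = -0.08 − (-0.84)(0.2) = 0.088
Var(X - Y) = (1)²·0.1344 + (-1)²·0.16 + 2·(1)·(-1)·0.088 = 0.1184

0.1184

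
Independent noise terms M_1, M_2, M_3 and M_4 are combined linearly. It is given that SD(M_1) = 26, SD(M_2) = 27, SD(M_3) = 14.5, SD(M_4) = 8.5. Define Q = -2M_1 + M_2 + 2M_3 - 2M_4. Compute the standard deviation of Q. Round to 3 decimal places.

var(M_1) = 676, var(M_2) = 729, var(M_3) = 210.25, var(M_4) = 72.25
By independence, var(Q) = (-2)²var(M_1) + (1)²var(M_2) + (2)²var(M_3) + (-2)²var(M_4)
= (-2)²·676 + (1)²·729 + (2)²·210.25 + (-2)²·72.25 = 4563
SD(Q) = √4563 ≈ 67.550

67.550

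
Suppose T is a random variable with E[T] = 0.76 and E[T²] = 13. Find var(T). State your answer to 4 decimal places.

var(T) = 13 − (0.76)² = 12.4224

12.4224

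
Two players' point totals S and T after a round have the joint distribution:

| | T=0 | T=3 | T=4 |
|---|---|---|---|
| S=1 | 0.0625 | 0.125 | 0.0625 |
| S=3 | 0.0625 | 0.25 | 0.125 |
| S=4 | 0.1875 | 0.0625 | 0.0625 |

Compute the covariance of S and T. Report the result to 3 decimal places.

-0.379

E[S] = 2.8125,  E[T] = 2.3125
E[ST] = 6.125
Cov(S,T) = E[ST] − E[S]E[T] = 6.125 − (2.8125)(2.3125) = -0.37890625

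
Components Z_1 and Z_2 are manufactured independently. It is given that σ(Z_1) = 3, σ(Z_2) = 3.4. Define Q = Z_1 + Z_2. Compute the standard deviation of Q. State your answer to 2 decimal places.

4.53

Var(Z_1) = 9, Var(Z_2) = 11.56
By independence, Var(Q) = (1)²Var(Z_1) + (1)²Var(Z_2)
= (1)²·9 + (1)²·11.56 = 20.56
σ(Q) = √20.56 ≈ 4.53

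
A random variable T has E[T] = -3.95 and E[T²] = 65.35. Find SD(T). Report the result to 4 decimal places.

7.0532

V(T) = 65.35 − (-3.95)² = 49.7475
SD(T) = √49.7475 ≈ 7.0532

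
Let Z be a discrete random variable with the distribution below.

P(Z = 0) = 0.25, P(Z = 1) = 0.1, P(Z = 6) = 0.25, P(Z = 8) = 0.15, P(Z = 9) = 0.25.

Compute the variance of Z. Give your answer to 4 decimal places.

E[Z] = (0)(0.25) + (1)(0.1) + (6)(0.25) + (8)(0.15) + (9)(0.25) = 5.05
E[Z²] = (0)²(0.25) + (1)²(0.1) + (6)²(0.25) + (8)²(0.15) + (9)²(0.25) = 38.95
Var(Z) = E[Z²] − (E[Z])² = 38.95 − (5.05)² = 13.4475

13.4475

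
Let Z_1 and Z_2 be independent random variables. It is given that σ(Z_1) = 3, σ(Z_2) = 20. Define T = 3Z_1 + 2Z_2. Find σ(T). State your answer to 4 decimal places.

41.0000

var(Z_1) = 9, var(Z_2) = 400
By independence, var(T) = (3)²var(Z_1) + (2)²var(Z_2)
= (3)²·9 + (2)²·400 = 1681
σ(T) = √1681 ≈ 41.0000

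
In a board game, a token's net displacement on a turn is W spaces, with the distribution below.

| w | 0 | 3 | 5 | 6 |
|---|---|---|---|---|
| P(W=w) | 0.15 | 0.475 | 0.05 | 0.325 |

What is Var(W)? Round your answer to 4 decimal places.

4.0844

E[W] = (0)(0.15) + (3)(0.475) + (5)(0.05) + (6)(0.325) = 3.625
E[W²] = (0)²(0.15) + (3)²(0.475) + (5)²(0.05) + (6)²(0.325) = 17.225
Var(W) = E[W²] − (E[W])² = 17.225 − (3.625)² = 4.084375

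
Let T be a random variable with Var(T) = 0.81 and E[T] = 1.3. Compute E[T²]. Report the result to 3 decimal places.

2.500

E[T²] = Var(T) + (E[T])² = 0.81 + (1.3)² = 2.5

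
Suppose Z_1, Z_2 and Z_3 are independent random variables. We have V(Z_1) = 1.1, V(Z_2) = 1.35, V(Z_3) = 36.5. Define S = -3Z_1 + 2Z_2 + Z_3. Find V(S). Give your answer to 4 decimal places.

By independence, V(S) = (-3)²V(Z_1) + (2)²V(Z_2) + (1)²V(Z_3)
= (-3)²·1.1 + (2)²·1.35 + (1)²·36.5 = 51.8

51.8000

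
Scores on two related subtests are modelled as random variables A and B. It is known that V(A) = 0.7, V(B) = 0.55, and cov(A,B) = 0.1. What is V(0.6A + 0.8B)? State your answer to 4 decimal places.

V(0.6A + 0.8B) = (0.6)²·V(A) + (0.8)²·V(B) + 2·(0.6)·(0.8)·cov(A,B)
= 0.36·0.7 + 0.64·0.55 + 0.96·0.1 = 0.7

0.7000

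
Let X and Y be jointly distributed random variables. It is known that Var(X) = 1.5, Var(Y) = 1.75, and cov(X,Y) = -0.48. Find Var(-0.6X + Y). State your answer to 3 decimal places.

Var(-0.6X + Y) = (-0.6)²·Var(X) + (1)²·Var(Y) + 2·(-0.6)·(1)·cov(X,Y)
= 0.36·1.5 + 1·1.75 + -1.2·-0.48 = 2.866

2.866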